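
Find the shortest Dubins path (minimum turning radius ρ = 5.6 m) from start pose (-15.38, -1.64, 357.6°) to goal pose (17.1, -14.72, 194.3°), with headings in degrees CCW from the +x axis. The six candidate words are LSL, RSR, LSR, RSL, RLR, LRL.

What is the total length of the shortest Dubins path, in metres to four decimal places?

47.3595 m

Let ψ = atan2(Δy, Δx) = atan2(-13.08, 32.48) = -21.9351° be the start→goal bearing.
Normalize: d = |goal − start| / ρ = 35.014808/5.6 = 6.252644, α = (θ_start − ψ) mod 360° = 19.5351° = 0.340952 rad, β = (θ_goal − ψ) mod 360° = 216.2351° = 3.774015 rad.
Common terms: sin α = 0.334384, cos α = 0.942437, sin β = -0.591100, cos β = -0.806598, cos(α−β) = -0.957822, d² = 39.095561. Work in radians in the unit-radius frame; every candidate has L = ρ·(t + p + q).
LSL: p² = 2 + d² − 2cos(α−β) + 2d(sin α − sin β) = 54.584656; p = √p² = 7.388143; φ = atan2(cos β − cos α, d + sin α − sin β) = -0.239004 rad; t = (φ − α) mod 2π = 5.703229 rad, q = (β − φ) mod 2π = 4.013019 rad → L = 5.6·(5.703229 + 7.388143 + 4.013019) = 5.6·17.104391 = 95.784589 m
RSR: p² = 2 + d² − 2cos(α−β) + 2d(sin β − sin α) = 31.437757; p = √p² = 5.606938; φ = atan2(cos α − cos β, d − sin α + sin β) = 0.317235 rad; t = (α − φ) mod 2π = 0.023716 rad, q = (φ − β) mod 2π = 2.826406 rad → L = 5.6·(0.023716 + 5.606938 + 2.826406) = 5.6·8.457061 = 47.359541 m
LSR: p² = d² − 2 + 2cos(α−β) + 2d(sin α + sin β) = 31.969613; p = √p² = 5.654168; φ = atan2(−cos α − cos β, d + sin α + sin β) − atan2(−2, p) = 0.317335 rad; t = (φ − α) mod 2π = 6.259568 rad, q = (φ − β) mod 2π = 2.826506 rad → L = 5.6·(6.259568 + 5.654168 + 2.826506) = 5.6·14.740242 = 82.545354 m
RSL: p² = d² − 2 + 2cos(α−β) − 2d(sin α + sin β) = 38.390219; p = √p² = 6.195984; φ = atan2(cos α + cos β, d − sin α − sin β) − atan2(2, p) = -0.291366 rad; t = (α − φ) mod 2π = 0.632318 rad, q = (β − φ) mod 2π = 4.065381 rad → L = 5.6·(0.632318 + 6.195984 + 4.065381) = 5.6·10.893683 = 61.004627 m
RLR: c = (6 − d² + 2cos(α−β) + 2d(sin α − sin β))/8 = -2.929720, |c| > 1 → infeasible
LRL: c = (6 − d² + 2cos(α−β) − 2d(sin α − sin β))/8 = -5.823082, |c| > 1 → infeasible
Shortest: RSR with L = 47.359541 m ≈ 47.3595 m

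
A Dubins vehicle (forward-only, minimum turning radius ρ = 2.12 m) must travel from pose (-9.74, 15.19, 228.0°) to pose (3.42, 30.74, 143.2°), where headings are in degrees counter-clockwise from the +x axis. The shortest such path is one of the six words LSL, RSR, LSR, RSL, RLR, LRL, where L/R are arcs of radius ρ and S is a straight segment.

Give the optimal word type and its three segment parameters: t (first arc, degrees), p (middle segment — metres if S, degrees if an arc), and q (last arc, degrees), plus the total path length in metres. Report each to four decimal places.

LSL: t = 187.9635°, p = 18.4281 m, q = 87.2365°, L = 28.6108 m

Let ψ = atan2(Δy, Δx) = atan2(15.55, 13.16) = 49.7587° be the start→goal bearing.
Normalize: d = |goal − start| / ρ = 20.371257/2.12 = 9.609083, α = (θ_start − ψ) mod 360° = 178.2413° = 3.110898 rad, β = (θ_goal − ψ) mod 360° = 93.4413° = 1.630859 rad.
Common terms: sin α = 0.030690, cos α = -0.999529, sin β = 0.998197, cos β = -0.060026, cos(α−β) = 0.090633, d² = 92.334483. Work in radians in the unit-radius frame; every candidate has L = ρ·(t + p + q).
LSL: p² = 2 + d² − 2cos(α−β) + 2d(sin α − sin β) = 75.559512; p = √p² = 8.692497; φ = atan2(cos β − cos α, d + sin α − sin β) = 0.108294 rad; t = (φ − α) mod 2π = 3.280581 rad, q = (β − φ) mod 2π = 1.522565 rad → L = 2.12·(3.280581 + 8.692497 + 1.522565) = 2.12·13.495644 = 28.610764 m
RSR: p² = 2 + d² − 2cos(α−β) + 2d(sin β − sin α) = 112.746924; p = √p² = 10.618235; φ = atan2(cos α − cos β, d − sin α + sin β) = -0.088596 rad; t = (α − φ) mod 2π = 3.199494 rad, q = (φ − β) mod 2π = 4.563731 rad → L = 2.12·(3.199494 + 10.618235 + 4.563731) = 2.12·18.381460 = 38.968695 m
LSR: p² = d² − 2 + 2cos(α−β) + 2d(sin α + sin β) = 110.289067; p = √p² = 10.501860; φ = atan2(−cos α − cos β, d + sin α + sin β) − atan2(−2, p) = 0.287463 rad; t = (φ − α) mod 2π = 3.459750 rad, q = (φ − β) mod 2π = 4.939790 rad → L = 2.12·(3.459750 + 10.501860 + 4.939790) = 2.12·18.901400 = 40.070968 m
RSL: p² = d² − 2 + 2cos(α−β) − 2d(sin α + sin β) = 70.742429; p = √p² = 8.410852; φ = atan2(cos α + cos β, d − sin α − sin β) − atan2(2, p) = -0.356319 rad; t = (α − φ) mod 2π = 3.467217 rad, q = (β − φ) mod 2π = 1.987177 rad → L = 2.12·(3.467217 + 8.410852 + 1.987177) = 2.12·13.865246 = 29.394321 m
RLR: c = (6 − d² + 2cos(α−β) + 2d(sin α − sin β))/8 = -13.093365, |c| > 1 → infeasible
LRL: c = (6 − d² + 2cos(α−β) − 2d(sin α − sin β))/8 = -8.444939, |c| > 1 → infeasible
Shortest: LSL with L = 28.610764 m ≈ 28.6108 m
Convert LSL to answer units (arcs ×180/π): t = 3.280581·180/π = 187.9635°, p = ρ·p = 2.12·8.692497 = 18.4281 m, q = 1.522565·180/π = 87.2365°, L = 28.6108 m.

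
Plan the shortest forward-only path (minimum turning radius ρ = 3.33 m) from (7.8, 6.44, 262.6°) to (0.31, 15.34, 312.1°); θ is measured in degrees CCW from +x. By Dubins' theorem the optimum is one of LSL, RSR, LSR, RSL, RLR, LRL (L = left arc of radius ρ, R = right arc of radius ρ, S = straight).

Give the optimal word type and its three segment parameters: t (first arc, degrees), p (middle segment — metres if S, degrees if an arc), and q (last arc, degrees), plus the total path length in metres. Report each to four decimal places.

Let ψ = atan2(Δy, Δx) = atan2(8.90, -7.49) = 130.0831° be the start→goal bearing.
Normalize: d = |goal − start| / ρ = 11.632287/3.33 = 3.493179, α = (θ_start − ψ) mod 360° = 132.5169° = 2.312857 rad, β = (θ_goal − ψ) mod 360° = 182.0169° = 3.176795 rad.
Common terms: sin α = 0.737078, cos α = -0.675808, sin β = -0.035195, cos β = -0.999380, cos(α−β) = 0.649448, d² = 12.202301. Work in radians in the unit-radius frame; every candidate has L = ρ·(t + p + q).
LSL: p² = 2 + d² − 2cos(α−β) + 2d(sin α − sin β) = 18.298778; p = √p² = 4.277707; φ = atan2(cos β − cos α, d + sin α − sin β) = -0.075714 rad; t = (φ − α) mod 2π = 3.894615 rad, q = (β − φ) mod 2π = 3.252509 rad → L = 3.33·(3.894615 + 4.277707 + 3.252509) = 3.33·11.424830 = 38.044685 m
RSR: p² = 2 + d² − 2cos(α−β) + 2d(sin β − sin α) = 7.508033; p = √p² = 2.740079; φ = atan2(cos α − cos β, d − sin α + sin β) = 0.118365 rad; t = (α − φ) mod 2π = 2.194492 rad, q = (φ − β) mod 2π = 3.224755 rad → L = 3.33·(2.194492 + 2.740079 + 3.224755) = 3.33·8.159326 = 27.170556 m
LSR: p² = d² − 2 + 2cos(α−β) + 2d(sin α + sin β) = 16.404801; p = √p² = 4.050284; φ = atan2(−cos α − cos β, d + sin α + sin β) − atan2(−2, p) = 0.838593 rad; t = (φ − α) mod 2π = 4.808921 rad, q = (φ − β) mod 2π = 3.944983 rad → L = 3.33·(4.808921 + 4.050284 + 3.944983) = 3.33·12.804188 = 42.637947 m
RSL: p² = d² − 2 + 2cos(α−β) − 2d(sin α + sin β) = 6.597594; p = √p² = 2.568578; φ = atan2(cos α + cos β, d − sin α − sin β) − atan2(2, p) = -1.202108 rad; t = (α − φ) mod 2π = 3.514965 rad, q = (β − φ) mod 2π = 4.378903 rad → L = 3.33·(3.514965 + 2.568578 + 4.378903) = 3.33·10.462447 = 34.839948 m
RLR: c = (6 − d² + 2cos(α−β) + 2d(sin α − sin β))/8 = 0.061496; p = 2π − arccos c = 4.773924 rad; φ = atan2(cos α − cos β, d − sin α + sin β) = 0.118365 rad; t = (α − φ + p/2) mod 2π = 4.581454 rad, q = (α − β − t + p) mod 2π = 5.611717 rad → L = 3.33·(4.581454 + 4.773924 + 5.611717) = 3.33·14.967095 = 49.840426 m
LRL: c = (6 − d² + 2cos(α−β) − 2d(sin α − sin β))/8 = -1.287347, |c| > 1 → infeasible
Shortest: RSR with L = 27.170556 m ≈ 27.1706 m
Convert RSR to answer units (arcs ×180/π): t = 2.194492·180/π = 125.7351°, p = ρ·p = 3.33·2.740079 = 9.1245 m, q = 3.224755·180/π = 184.7649°, L = 27.1706 m.

RSR: t = 125.7351°, p = 9.1245 m, q = 184.7649°, L = 27.1706 m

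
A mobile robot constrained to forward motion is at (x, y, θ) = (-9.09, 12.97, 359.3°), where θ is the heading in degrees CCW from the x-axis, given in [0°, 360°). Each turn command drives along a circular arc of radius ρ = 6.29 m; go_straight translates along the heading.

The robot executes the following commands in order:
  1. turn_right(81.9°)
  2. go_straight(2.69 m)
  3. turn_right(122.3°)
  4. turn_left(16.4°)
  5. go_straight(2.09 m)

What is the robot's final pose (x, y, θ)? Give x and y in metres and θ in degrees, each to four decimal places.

set_pose: (x, y, θ) = (-9.0900, 12.9700, 359.3000°), ρ = 6.29
turn_right(81.9°): centre at ρ to the right, rotate −81.9° → (-2.9292, 7.4906, 277.4000°)
go_straight(2.69): x += 2.69·cos θ, y += 2.69·sin θ → (-2.5828, 4.8230, 277.4000°)
turn_right(122.3°): centre at ρ to the right, rotate −122.3° → (-11.4687, -1.6924, 155.1000°)
turn_left(16.4°): centre at ρ to the left, rotate +16.4° → (-13.1873, -1.1768, 171.5000°)
go_straight(2.09): x += 2.09·cos θ, y += 2.09·sin θ → (-15.2543, -0.8679, 171.5000°)

(-15.2543, -0.8679, 171.5000°)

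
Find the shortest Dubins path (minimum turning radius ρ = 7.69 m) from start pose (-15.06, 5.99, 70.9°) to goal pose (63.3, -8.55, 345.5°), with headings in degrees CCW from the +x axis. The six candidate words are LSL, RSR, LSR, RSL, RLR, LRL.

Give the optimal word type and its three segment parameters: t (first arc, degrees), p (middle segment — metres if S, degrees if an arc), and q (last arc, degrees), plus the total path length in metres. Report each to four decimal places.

Let ψ = atan2(Δy, Δx) = atan2(-14.54, 78.36) = -10.5119° be the start→goal bearing.
Normalize: d = |goal − start| / ρ = 79.697561/7.69 = 10.363792, α = (θ_start − ψ) mod 360° = 81.4119° = 1.420906 rad, β = (θ_goal − ψ) mod 360° = 356.0119° = 6.213580 rad.
Common terms: sin α = 0.988787, cos α = 0.149330, sin β = -0.069549, cos β = 0.997579, cos(α−β) = 0.080199, d² = 107.408186. Work in radians in the unit-radius frame; every candidate has L = ρ·(t + p + q).
LSL: p² = 2 + d² − 2cos(α−β) + 2d(sin α − sin β) = 131.184551; p = √p² = 11.453582; φ = atan2(cos β − cos α, d + sin α − sin β) = 0.074128 rad; t = (φ − α) mod 2π = 4.936407 rad, q = (β − φ) mod 2π = 6.139452 rad → L = 7.69·(4.936407 + 11.453582 + 6.139452) = 7.69·22.529442 = 173.251408 m
RSR: p² = 2 + d² − 2cos(α−β) + 2d(sin β − sin α) = 87.311024; p = √p² = 9.344037; φ = atan2(cos α − cos β, d − sin α + sin β) = -0.090905 rad; t = (α − φ) mod 2π = 1.511810 rad, q = (φ − β) mod 2π = 6.261886 rad → L = 7.69·(1.511810 + 9.344037 + 6.261886) = 7.69·17.117733 = 131.635369 m
LSR: p² = d² − 2 + 2cos(α−β) + 2d(sin α + sin β) = 124.622168; p = √p² = 11.163430; φ = atan2(−cos α − cos β, d + sin α + sin β) − atan2(−2, p) = 0.075975 rad; t = (φ − α) mod 2π = 4.938254 rad, q = (φ − β) mod 2π = 0.145580 rad → L = 7.69·(4.938254 + 11.163430 + 0.145580) = 7.69·16.247264 = 124.941463 m
RSL: p² = d² − 2 + 2cos(α−β) − 2d(sin α + sin β) = 86.514998; p = √p² = 9.301344; φ = atan2(cos α + cos β, d − sin α − sin β) − atan2(2, p) = -0.090954 rad; t = (α − φ) mod 2π = 1.511859 rad, q = (β − φ) mod 2π = 0.021348 rad → L = 7.69·(1.511859 + 9.301344 + 0.021348) = 7.69·10.834551 = 83.317699 m
RLR: c = (6 − d² + 2cos(α−β) + 2d(sin α − sin β))/8 = -9.913878, |c| > 1 → infeasible
LRL: c = (6 − d² + 2cos(α−β) − 2d(sin α − sin β))/8 = -15.398069, |c| > 1 → infeasible
Shortest: RSL with L = 83.317699 m ≈ 83.3177 m
Convert RSL to answer units (arcs ×180/π): t = 1.511859·180/π = 86.6232°, p = ρ·p = 7.69·9.301344 = 71.5273 m, q = 0.021348·180/π = 1.2232°, L = 83.3177 m.

RSL: t = 86.6232°, p = 71.5273 m, q = 1.2232°, L = 83.3177 m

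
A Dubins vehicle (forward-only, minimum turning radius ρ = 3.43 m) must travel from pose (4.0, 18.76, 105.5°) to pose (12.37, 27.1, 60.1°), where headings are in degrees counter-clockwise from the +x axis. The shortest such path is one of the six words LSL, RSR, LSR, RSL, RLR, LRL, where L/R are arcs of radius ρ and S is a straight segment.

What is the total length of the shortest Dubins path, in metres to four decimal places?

12.6994 m

Let ψ = atan2(Δy, Δx) = atan2(8.34, 8.37) = 44.8971° be the start→goal bearing.
Normalize: d = |goal − start| / ρ = 11.815773/3.43 = 3.444832, α = (θ_start − ψ) mod 360° = 60.6029° = 1.057720 rad, β = (θ_goal − ψ) mod 360° = 15.2029° = 0.265340 rad.
Common terms: sin α = 0.871238, cos α = 0.490860, sin β = 0.262237, cos β = 0.965003, cos(α−β) = 0.702153, d² = 11.866867. Work in radians in the unit-radius frame; every candidate has L = ρ·(t + p + q).
LSL: p² = 2 + d² − 2cos(α−β) + 2d(sin α − sin β) = 16.658372; p = √p² = 4.081467; φ = atan2(cos β − cos α, d + sin α − sin β) = 0.116433 rad; t = (φ − α) mod 2π = 5.341898 rad, q = (β − φ) mod 2π = 0.148907 rad → L = 3.43·(5.341898 + 4.081467 + 0.148907) = 3.43·9.572273 = 32.832896 m
RSR: p² = 2 + d² − 2cos(α−β) + 2d(sin β − sin α) = 8.266749; p = √p² = 2.875195; φ = atan2(cos α − cos β, d − sin α + sin β) = -0.165665 rad; t = (α − φ) mod 2π = 1.223384 rad, q = (φ − β) mod 2π = 5.852180 rad → L = 3.43·(1.223384 + 2.875195 + 5.852180) = 3.43·9.950760 = 34.131108 m
LSR: p² = d² − 2 + 2cos(α−β) + 2d(sin α + sin β) = 19.080440; p = √p² = 4.368116; φ = atan2(−cos α − cos β, d + sin α + sin β) − atan2(−2, p) = 0.121494 rad; t = (φ − α) mod 2π = 5.346959 rad, q = (φ − β) mod 2π = 6.139339 rad → L = 3.43·(5.346959 + 4.368116 + 6.139339) = 3.43·15.854415 = 54.380642 m
RSL: p² = d² − 2 + 2cos(α−β) − 2d(sin α + sin β) = 3.461906; p = √p² = 1.860620; φ = atan2(cos α + cos β, d − sin α − sin β) − atan2(2, p) = -0.259389 rad; t = (α − φ) mod 2π = 1.317108 rad, q = (β − φ) mod 2π = 0.524729 rad → L = 3.43·(1.317108 + 1.860620 + 0.524729) = 3.43·3.702457 = 12.699428 m
RLR: c = (6 − d² + 2cos(α−β) + 2d(sin α − sin β))/8 = -0.033344; p = 2π − arccos c = 4.679039 rad; φ = atan2(cos α − cos β, d − sin α + sin β) = -0.165665 rad; t = (α − φ + p/2) mod 2π = 3.562904 rad, q = (α − β − t + p) mod 2π = 1.908515 rad → L = 3.43·(3.562904 + 4.679039 + 1.908515) = 3.43·10.150458 = 34.816070 m
LRL: c = (6 − d² + 2cos(α−β) − 2d(sin α − sin β))/8 = -1.082297, |c| > 1 → infeasible
Shortest: RSL with L = 12.699428 m ≈ 12.6994 m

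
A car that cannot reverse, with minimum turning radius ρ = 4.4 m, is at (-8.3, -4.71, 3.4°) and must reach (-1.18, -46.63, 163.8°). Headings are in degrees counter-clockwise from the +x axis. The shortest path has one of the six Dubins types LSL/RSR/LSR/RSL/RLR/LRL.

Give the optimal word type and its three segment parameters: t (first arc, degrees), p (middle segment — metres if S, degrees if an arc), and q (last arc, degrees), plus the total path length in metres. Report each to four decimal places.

Let ψ = atan2(Δy, Δx) = atan2(-41.92, 7.12) = -80.3605° be the start→goal bearing.
Normalize: d = |goal − start| / ρ = 42.520357/4.4 = 9.663718, α = (θ_start − ψ) mod 360° = 83.7605° = 1.461896 rad, β = (θ_goal − ψ) mod 360° = 244.1605° = 4.261404 rad.
Common terms: sin α = 0.994076, cos α = 0.108685, sin β = -0.900018, cos β = -0.435852, cos(α−β) = -0.942057, d² = 93.387438. Work in radians in the unit-radius frame; every candidate has L = ρ·(t + p + q).
LSL: p² = 2 + d² − 2cos(α−β) + 2d(sin α − sin β) = 133.879539; p = √p² = 11.570633; φ = atan2(cos β − cos α, d + sin α − sin β) = -0.047079 rad; t = (φ − α) mod 2π = 4.774210 rad, q = (β − φ) mod 2π = 4.308483 rad → L = 4.4·(4.774210 + 11.570633 + 4.308483) = 4.4·20.653326 = 90.874635 m
RSR: p² = 2 + d² − 2cos(α−β) + 2d(sin β − sin α) = 60.663567; p = √p² = 7.788682; φ = atan2(cos α − cos β, d − sin α + sin β) = 0.069971 rad; t = (α − φ) mod 2π = 1.391925 rad, q = (φ − β) mod 2π = 2.091753 rad → L = 4.4·(1.391925 + 7.788682 + 2.091753) = 4.4·11.272359 = 49.598380 m
LSR: p² = d² − 2 + 2cos(α−β) + 2d(sin α + sin β) = 91.321223; p = √p² = 9.556214; φ = atan2(−cos α − cos β, d + sin α + sin β) − atan2(−2, p) = 0.239826 rad; t = (φ − α) mod 2π = 5.061116 rad, q = (φ − β) mod 2π = 2.261608 rad → L = 4.4·(5.061116 + 9.556214 + 2.261608) = 4.4·16.878938 = 74.267325 m
RSL: p² = d² − 2 + 2cos(α−β) − 2d(sin α + sin β) = 87.685423; p = √p² = 9.364049; φ = atan2(cos α + cos β, d − sin α − sin β) − atan2(2, p) = -0.244596 rad; t = (α − φ) mod 2π = 1.706492 rad, q = (β − φ) mod 2π = 4.506000 rad → L = 4.4·(1.706492 + 9.364049 + 4.506000) = 4.4·15.576541 = 68.536779 m
RLR: c = (6 − d² + 2cos(α−β) + 2d(sin α − sin β))/8 = -6.582946, |c| > 1 → infeasible
LRL: c = (6 − d² + 2cos(α−β) − 2d(sin α − sin β))/8 = -15.734942, |c| > 1 → infeasible
Shortest: RSR with L = 49.598380 m ≈ 49.5984 m
Convert RSR to answer units (arcs ×180/π): t = 1.391925·180/π = 79.7514°, p = ρ·p = 4.4·7.788682 = 34.2702 m, q = 2.091753·180/π = 119.8486°, L = 49.5984 m.

RSR: t = 79.7514°, p = 34.2702 m, q = 119.8486°, L = 49.5984 m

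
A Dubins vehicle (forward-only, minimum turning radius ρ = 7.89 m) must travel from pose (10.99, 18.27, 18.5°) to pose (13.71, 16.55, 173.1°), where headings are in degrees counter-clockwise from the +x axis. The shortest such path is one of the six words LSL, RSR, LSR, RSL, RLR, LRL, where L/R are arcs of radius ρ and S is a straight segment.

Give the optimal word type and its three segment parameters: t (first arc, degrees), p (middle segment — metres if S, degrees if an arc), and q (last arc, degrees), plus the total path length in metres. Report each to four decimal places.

Let ψ = atan2(Δy, Δx) = atan2(-1.72, 2.72) = -32.3073° be the start→goal bearing.
Normalize: d = |goal − start| / ρ = 3.218198/7.89 = 0.407883, α = (θ_start − ψ) mod 360° = 50.8073° = 0.886755 rad, β = (θ_goal − ψ) mod 360° = 205.4073° = 3.585034 rad.
Common terms: sin α = 0.775025, cos α = 0.631930, sin β = -0.429051, cos β = -0.903280, cos(α−β) = -0.903335, d² = 0.166369. Work in radians in the unit-radius frame; every candidate has L = ρ·(t + p + q).
LSL: p² = 2 + d² − 2cos(α−β) + 2d(sin α − sin β) = 4.955284; p = √p² = 2.226047; φ = atan2(cos β − cos α, d + sin α − sin β) = -0.761016 rad; t = (φ − α) mod 2π = 4.635414 rad, q = (β − φ) mod 2π = 4.346051 rad → L = 7.89·(4.635414 + 2.226047 + 4.346051) = 7.89·11.207511 = 88.427262 m
RSR: p² = 2 + d² − 2cos(α−β) + 2d(sin β − sin α) = 2.990794; p = √p² = 1.729391; φ = atan2(cos α − cos β, d − sin α + sin β) = 2.049230 rad; t = (α − φ) mod 2π = 5.120711 rad, q = (φ − β) mod 2π = 4.747381 rad → L = 7.89·(5.120711 + 1.729391 + 4.747381) = 7.89·11.597483 = 91.504140 m
LSR: p² = d² − 2 + 2cos(α−β) + 2d(sin α + sin β) = -3.358067 < 0 → infeasible
RSL: p² = d² − 2 + 2cos(α−β) − 2d(sin α + sin β) = -3.922536 < 0 → infeasible
RLR: c = (6 − d² + 2cos(α−β) + 2d(sin α − sin β))/8 = 0.626151; p = 2π − arccos c = 5.388995 rad; φ = atan2(cos α − cos β, d − sin α + sin β) = 2.049230 rad; t = (α − φ + p/2) mod 2π = 1.532023 rad, q = (α − β − t + p) mod 2π = 1.158693 rad → L = 7.89·(1.532023 + 5.388995 + 1.158693) = 7.89·8.079712 = 63.748927 m
LRL: c = (6 − d² + 2cos(α−β) − 2d(sin α − sin β))/8 = 0.380589; p = 2π − arccos c = 5.102823 rad; φ = atan2(cos β − cos α, d + sin α − sin β) = -0.761016 rad; t = (φ − α + p/2) mod 2π = 0.903640 rad, q = (β − α − t + p) mod 2π = 0.614277 rad → L = 7.89·(0.903640 + 5.102823 + 0.614277) = 7.89·6.620739 = 52.237631 m
Shortest: LRL with L = 52.237631 m ≈ 52.2376 m
Convert LRL to answer units (arcs ×180/π): t = 0.903640·180/π = 51.7747°, p = 5.102823·180/π = 292.3702°, q = 0.614277·180/π = 35.1955°, L = 52.2376 m.

LRL: t = 51.7747°, p = 292.3702°, q = 35.1955°, L = 52.2376 m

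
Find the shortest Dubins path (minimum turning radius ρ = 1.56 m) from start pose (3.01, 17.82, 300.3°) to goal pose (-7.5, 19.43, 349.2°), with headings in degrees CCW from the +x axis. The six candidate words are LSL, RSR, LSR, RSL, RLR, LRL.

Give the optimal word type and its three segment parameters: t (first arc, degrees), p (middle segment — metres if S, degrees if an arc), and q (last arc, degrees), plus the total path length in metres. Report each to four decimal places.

Let ψ = atan2(Δy, Δx) = atan2(1.61, -10.51) = 171.2907° be the start→goal bearing.
Normalize: d = |goal − start| / ρ = 10.632601/1.56 = 6.815770, α = (θ_start − ψ) mod 360° = 129.0093° = 2.251637 rad, β = (θ_goal − ψ) mod 360° = 177.9093° = 3.105103 rad.
Common terms: sin α = 0.777044, cos α = -0.629446, sin β = 0.036482, cos β = -0.999334, cos(α−β) = 0.657375, d² = 46.454717. Work in radians in the unit-radius frame; every candidate has L = ρ·(t + p + q).
LSL: p² = 2 + d² − 2cos(α−β) + 2d(sin α − sin β) = 57.234970; p = √p² = 7.565380; φ = atan2(cos β − cos α, d + sin α − sin β) = -0.048912 rad; t = (φ − α) mod 2π = 3.982637 rad, q = (β − φ) mod 2π = 3.154015 rad → L = 1.56·(3.982637 + 7.565380 + 3.154015) = 1.56·14.702031 = 22.935168 m
RSR: p² = 2 + d² − 2cos(α−β) + 2d(sin β − sin α) = 37.044963; p = √p² = 6.086457; φ = atan2(cos α − cos β, d − sin α + sin β) = 0.060810 rad; t = (α − φ) mod 2π = 2.190827 rad, q = (φ − β) mod 2π = 3.238892 rad → L = 1.56·(2.190827 + 6.086457 + 3.238892) = 1.56·11.516177 = 17.965236 m
LSR: p² = d² − 2 + 2cos(α−β) + 2d(sin α + sin β) = 56.859074; p = √p² = 7.540496; φ = atan2(−cos α − cos β, d + sin α + sin β) − atan2(−2, p) = 0.469598 rad; t = (φ − α) mod 2π = 4.501146 rad, q = (φ − β) mod 2π = 3.647680 rad → L = 1.56·(4.501146 + 7.540496 + 3.647680) = 1.56·15.689322 = 24.475342 m
RSL: p² = d² − 2 + 2cos(α−β) − 2d(sin α + sin β) = 34.679861; p = √p² = 5.888961; φ = atan2(cos α + cos β, d − sin α − sin β) − atan2(2, p) = -0.592377 rad; t = (α − φ) mod 2π = 2.844014 rad, q = (β − φ) mod 2π = 3.697480 rad → L = 1.56·(2.844014 + 5.888961 + 3.697480) = 1.56·12.430455 = 19.391510 m
RLR: c = (6 − d² + 2cos(α−β) + 2d(sin α − sin β))/8 = -3.630620, |c| > 1 → infeasible
LRL: c = (6 − d² + 2cos(α−β) − 2d(sin α − sin β))/8 = -6.154371, |c| > 1 → infeasible
Shortest: RSR with L = 17.965236 m ≈ 17.9652 m
Convert RSR to answer units (arcs ×180/π): t = 2.190827·180/π = 125.5251°, p = ρ·p = 1.56·6.086457 = 9.4949 m, q = 3.238892·180/π = 185.5749°, L = 17.9652 m.

RSR: t = 125.5251°, p = 9.4949 m, q = 185.5749°, L = 17.9652 m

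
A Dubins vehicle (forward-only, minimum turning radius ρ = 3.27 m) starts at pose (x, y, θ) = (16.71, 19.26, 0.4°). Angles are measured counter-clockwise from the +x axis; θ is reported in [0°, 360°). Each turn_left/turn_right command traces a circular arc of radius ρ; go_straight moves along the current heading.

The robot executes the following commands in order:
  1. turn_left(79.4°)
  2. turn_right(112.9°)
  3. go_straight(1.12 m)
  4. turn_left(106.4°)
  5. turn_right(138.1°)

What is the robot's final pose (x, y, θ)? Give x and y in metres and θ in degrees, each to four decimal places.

set_pose: (x, y, θ) = (16.7100, 19.2600, 0.4000°), ρ = 3.27
turn_left(79.4°): centre at ρ to the left, rotate +79.4° → (19.9055, 21.9509, 79.8000°)
turn_right(112.9°): centre at ρ to the right, rotate −112.9° → (24.9096, 24.1111, -33.1000° ≡ 326.9000°)
go_straight(1.12): x += 1.12·cos θ, y += 1.12·sin θ → (25.8478, 23.4995, 326.9000°)
turn_left(106.4°): centre at ρ to the left, rotate +106.4° → (30.7656, 25.2992, 433.3000° ≡ 73.3000°)
turn_right(138.1°): centre at ρ to the right, rotate −138.1° → (36.8565, 25.7518, -64.8000° ≡ 295.2000°)

(36.8565, 25.7518, 295.2000°)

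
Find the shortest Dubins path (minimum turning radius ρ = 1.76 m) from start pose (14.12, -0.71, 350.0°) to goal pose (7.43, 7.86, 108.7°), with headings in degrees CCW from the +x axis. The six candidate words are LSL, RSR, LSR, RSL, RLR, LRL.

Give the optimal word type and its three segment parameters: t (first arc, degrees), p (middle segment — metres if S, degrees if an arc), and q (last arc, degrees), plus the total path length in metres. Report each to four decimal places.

Let ψ = atan2(Δy, Δx) = atan2(8.57, -6.69) = 127.9767° be the start→goal bearing.
Normalize: d = |goal − start| / ρ = 10.872028/1.76 = 6.177289, α = (θ_start − ψ) mod 360° = 222.0233° = 3.875038 rad, β = (θ_goal − ψ) mod 360° = 340.7233° = 5.946744 rad.
Common terms: sin α = -0.669433, cos α = -0.742872, sin β = -0.330130, cos β = 0.943935, cos(α−β) = -0.480223, d² = 38.158897. Work in radians in the unit-radius frame; every candidate has L = ρ·(t + p + q).
LSL: p² = 2 + d² − 2cos(α−β) + 2d(sin α − sin β) = 36.927398; p = √p² = 6.076792; φ = atan2(cos β − cos α, d + sin α − sin β) = 0.281276 rad; t = (φ − α) mod 2π = 2.689423 rad, q = (β − φ) mod 2π = 5.665468 rad → L = 1.76·(2.689423 + 6.076792 + 5.665468) = 1.76·14.431683 = 25.399762 m
RSR: p² = 2 + d² − 2cos(α−β) + 2d(sin β − sin α) = 45.311290; p = √p² = 6.731366; φ = atan2(cos α − cos β, d − sin α + sin β) = -0.253289 rad; t = (α − φ) mod 2π = 4.128327 rad, q = (φ − β) mod 2π = 0.083153 rad → L = 1.76·(4.128327 + 6.731366 + 0.083153) = 1.76·10.942846 = 19.259408 m
LSR: p² = d² − 2 + 2cos(α−β) + 2d(sin α + sin β) = 22.849269; p = √p² = 4.780091; φ = atan2(−cos α − cos β, d + sin α + sin β) − atan2(−2, p) = 0.357456 rad; t = (φ − α) mod 2π = 2.765603 rad, q = (φ − β) mod 2π = 0.693897 rad → L = 1.76·(2.765603 + 4.780091 + 0.693897) = 1.76·8.239592 = 14.501681 m
RSL: p² = d² − 2 + 2cos(α−β) − 2d(sin α + sin β) = 47.547632; p = √p² = 6.895479; φ = atan2(cos α + cos β, d − sin α − sin β) − atan2(2, p) = -0.254291 rad; t = (α − φ) mod 2π = 4.129329 rad, q = (β − φ) mod 2π = 6.201035 rad → L = 1.76·(4.129329 + 6.895479 + 6.201035) = 1.76·17.225843 = 30.317483 m
RLR: c = (6 − d² + 2cos(α−β) + 2d(sin α − sin β))/8 = -4.663911, |c| > 1 → infeasible
LRL: c = (6 − d² + 2cos(α−β) − 2d(sin α − sin β))/8 = -3.615925, |c| > 1 → infeasible
Shortest: LSR with L = 14.501681 m ≈ 14.5017 m
Convert LSR to answer units (arcs ×180/π): t = 2.765603·180/π = 158.4574°, p = ρ·p = 1.76·4.780091 = 8.4130 m, q = 0.693897·180/π = 39.7574°, L = 14.5017 m.

LSR: t = 158.4574°, p = 8.4130 m, q = 39.7574°, L = 14.5017 m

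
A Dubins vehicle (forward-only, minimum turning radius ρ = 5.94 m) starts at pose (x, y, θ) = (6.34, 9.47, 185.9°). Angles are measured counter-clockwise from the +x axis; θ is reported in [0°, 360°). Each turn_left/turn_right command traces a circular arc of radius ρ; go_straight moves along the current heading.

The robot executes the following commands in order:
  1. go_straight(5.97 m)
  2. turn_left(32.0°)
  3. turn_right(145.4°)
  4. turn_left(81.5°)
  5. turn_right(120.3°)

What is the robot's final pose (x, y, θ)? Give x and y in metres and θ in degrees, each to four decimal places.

(-15.7036, 31.5140, 33.7000°)

set_pose: (x, y, θ) = (6.3400, 9.4700, 185.9000°), ρ = 5.94
go_straight(5.97): x += 5.97·cos θ, y += 5.97·sin θ → (0.4016, 8.8563, 185.9000°)
turn_left(32.0°): centre at ρ to the left, rotate +32.0° → (-2.6366, 7.6350, 217.9000°)
turn_right(145.4°): centre at ρ to the right, rotate −145.4° → (-11.9506, 14.1083, 72.5000°)
turn_left(81.5°): centre at ρ to the left, rotate +81.5° → (-15.0117, 21.2333, 154.0000°)
turn_right(120.3°): centre at ρ to the right, rotate −120.3° → (-15.7036, 31.5140, 33.7000°)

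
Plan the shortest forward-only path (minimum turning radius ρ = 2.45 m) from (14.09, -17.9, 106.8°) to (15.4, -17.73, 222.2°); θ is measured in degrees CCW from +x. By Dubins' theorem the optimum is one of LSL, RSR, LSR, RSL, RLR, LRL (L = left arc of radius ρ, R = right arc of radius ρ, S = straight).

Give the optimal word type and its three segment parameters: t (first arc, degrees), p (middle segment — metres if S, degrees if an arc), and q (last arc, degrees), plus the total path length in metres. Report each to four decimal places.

LRL: t = 29.8578°, p = 293.3598°, q = 18.9020°, L = 14.6292 m

Let ψ = atan2(Δy, Δx) = atan2(0.17, 1.31) = 7.3940° be the start→goal bearing.
Normalize: d = |goal − start| / ρ = 1.320984/2.45 = 0.539177, α = (θ_start − ψ) mod 360° = 99.4060° = 1.734962 rad, β = (θ_goal − ψ) mod 360° = 214.8060° = 3.749072 rad.
Common terms: sin α = 0.986555, cos α = -0.163429, sin β = -0.570799, cos β = -0.821090, cos(α−β) = -0.428935, d² = 0.290712. Work in radians in the unit-radius frame; every candidate has L = ρ·(t + p + q).
LSL: p² = 2 + d² − 2cos(α−β) + 2d(sin α − sin β) = 4.827963; p = √p² = 2.197263; φ = atan2(cos β − cos α, d + sin α − sin β) = -0.303968 rad; t = (φ − α) mod 2π = 4.244255 rad, q = (β − φ) mod 2π = 4.053040 rad → L = 2.45·(4.244255 + 2.197263 + 4.053040) = 2.45·10.494558 = 25.711667 m
RSR: p² = 2 + d² − 2cos(α−β) + 2d(sin β − sin α) = 1.469202; p = √p² = 1.212106; φ = atan2(cos α − cos β, d − sin α + sin β) = 2.568091 rad; t = (α − φ) mod 2π = 5.450056 rad, q = (φ − β) mod 2π = 5.102205 rad → L = 2.45·(5.450056 + 1.212106 + 5.102205) = 2.45·11.764367 = 28.822699 m
LSR: p² = d² − 2 + 2cos(α−β) + 2d(sin α + sin β) = -2.118826 < 0 → infeasible
RSL: p² = d² − 2 + 2cos(α−β) − 2d(sin α + sin β) = -3.015490 < 0 → infeasible
RLR: c = (6 − d² + 2cos(α−β) + 2d(sin α − sin β))/8 = 0.816350; p = 2π − arccos c = 5.667451 rad; φ = atan2(cos α − cos β, d − sin α + sin β) = 2.568091 rad; t = (α − φ + p/2) mod 2π = 2.000596 rad, q = (α − β − t + p) mod 2π = 1.652745 rad → L = 2.45·(2.000596 + 5.667451 + 1.652745) = 2.45·9.320793 = 22.835942 m
LRL: c = (6 − d² + 2cos(α−β) − 2d(sin α − sin β))/8 = 0.396505; p = 2π − arccos c = 5.120095 rad; φ = atan2(cos β − cos α, d + sin α − sin β) = -0.303968 rad; t = (φ − α + p/2) mod 2π = 0.521117 rad, q = (β − α − t + p) mod 2π = 0.329902 rad → L = 2.45·(0.521117 + 5.120095 + 0.329902) = 2.45·5.971115 = 14.629232 m
Shortest: LRL with L = 14.629232 m ≈ 14.6292 m
Convert LRL to answer units (arcs ×180/π): t = 0.521117·180/π = 29.8578°, p = 5.120095·180/π = 293.3598°, q = 0.329902·180/π = 18.9020°, L = 14.6292 m.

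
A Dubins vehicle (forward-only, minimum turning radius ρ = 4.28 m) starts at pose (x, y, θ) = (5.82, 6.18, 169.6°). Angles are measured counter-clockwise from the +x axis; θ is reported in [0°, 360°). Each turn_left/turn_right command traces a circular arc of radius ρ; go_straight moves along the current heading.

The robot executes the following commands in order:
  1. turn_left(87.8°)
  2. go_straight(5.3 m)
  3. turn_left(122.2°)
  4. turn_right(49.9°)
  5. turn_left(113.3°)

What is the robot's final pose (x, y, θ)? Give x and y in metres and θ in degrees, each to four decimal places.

(15.3295, -4.3970, 83.0000°)

set_pose: (x, y, θ) = (5.8200, 6.1800, 169.6000°), ρ = 4.28
turn_left(87.8°): centre at ρ to the left, rotate +87.8° → (0.8705, 2.9040, 257.4000°)
go_straight(5.3): x += 5.3·cos θ, y += 5.3·sin θ → (-0.2857, -2.2684, 257.4000°)
turn_left(122.2°): centre at ρ to the left, rotate +122.2° → (5.3270, -7.2341, 379.6000° ≡ 19.6000°)
turn_right(49.9°): centre at ρ to the right, rotate −49.9° → (8.9221, -7.5707, -30.3000° ≡ 329.7000°)
turn_left(113.3°): centre at ρ to the left, rotate +113.3° → (15.3295, -4.3970, 443.0000° ≡ 83.0000°)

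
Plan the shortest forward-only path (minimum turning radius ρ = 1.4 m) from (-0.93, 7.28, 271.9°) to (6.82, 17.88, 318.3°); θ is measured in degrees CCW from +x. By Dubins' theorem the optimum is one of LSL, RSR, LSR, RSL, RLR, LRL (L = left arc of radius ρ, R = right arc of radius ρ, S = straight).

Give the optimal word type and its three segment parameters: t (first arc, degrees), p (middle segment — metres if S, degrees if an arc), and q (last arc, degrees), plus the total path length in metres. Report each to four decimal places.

Let ψ = atan2(Δy, Δx) = atan2(10.60, 7.75) = 53.8283° be the start→goal bearing.
Normalize: d = |goal − start| / ρ = 13.130975/1.4 = 9.379268, α = (θ_start − ψ) mod 360° = 218.0717° = 3.806070 rad, β = (θ_goal − ψ) mod 360° = 264.4717° = 4.615903 rad.
Common terms: sin α = -0.616648, cos α = -0.787239, sin β = -0.995349, cos β = -0.096337, cos(α−β) = 0.689620, d² = 87.970663. Work in radians in the unit-radius frame; every candidate has L = ρ·(t + p + q).
LSL: p² = 2 + d² − 2cos(α−β) + 2d(sin α − sin β) = 95.695304; p = √p² = 9.782398; φ = atan2(cos β − cos α, d + sin α − sin β) = 0.070686 rad; t = (φ − α) mod 2π = 2.547801 rad, q = (β − φ) mod 2π = 4.545217 rad → L = 1.4·(2.547801 + 9.782398 + 4.545217) = 1.4·16.875416 = 23.625582 m
RSR: p² = 2 + d² − 2cos(α−β) + 2d(sin β − sin α) = 81.487544; p = √p² = 9.027045; φ = atan2(cos α − cos β, d − sin α + sin β) = -0.076612 rad; t = (α − φ) mod 2π = 3.882682 rad, q = (φ − β) mod 2π = 1.590671 rad → L = 1.4·(3.882682 + 9.027045 + 1.590671) = 1.4·14.500398 = 20.300557 m
LSR: p² = d² − 2 + 2cos(α−β) + 2d(sin α + sin β) = 57.111211; p = √p² = 7.557196; φ = atan2(−cos α − cos β, d + sin α + sin β) − atan2(−2, p) = 0.371987 rad; t = (φ − α) mod 2π = 2.849102 rad, q = (φ − β) mod 2π = 2.039269 rad → L = 1.4·(2.849102 + 7.557196 + 2.039269) = 1.4·12.445567 = 17.423794 m
RSL: p² = d² − 2 + 2cos(α−β) − 2d(sin α + sin β) = 117.588594; p = √p² = 10.843827; φ = atan2(cos α + cos β, d − sin α − sin β) − atan2(2, p) = -0.262604 rad; t = (α − φ) mod 2π = 4.068673 rad, q = (β − φ) mod 2π = 4.878506 rad → L = 1.4·(4.068673 + 10.843827 + 4.878506) = 1.4·19.791007 = 27.707410 m
RLR: c = (6 − d² + 2cos(α−β) + 2d(sin α − sin β))/8 = -9.185943, |c| > 1 → infeasible
LRL: c = (6 − d² + 2cos(α−β) − 2d(sin α − sin β))/8 = -10.961913, |c| > 1 → infeasible
Shortest: LSR with L = 17.423794 m ≈ 17.4238 m
Convert LSR to answer units (arcs ×180/π): t = 2.849102·180/π = 163.2415°, p = ρ·p = 1.4·7.557196 = 10.5801 m, q = 2.039269·180/π = 116.8415°, L = 17.4238 m.

LSR: t = 163.2415°, p = 10.5801 m, q = 116.8415°, L = 17.4238 m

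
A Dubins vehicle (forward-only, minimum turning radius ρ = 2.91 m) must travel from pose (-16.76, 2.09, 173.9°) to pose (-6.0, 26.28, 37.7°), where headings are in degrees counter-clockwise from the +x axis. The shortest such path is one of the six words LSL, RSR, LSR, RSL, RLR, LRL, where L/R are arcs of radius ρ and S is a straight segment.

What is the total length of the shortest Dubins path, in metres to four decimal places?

Let ψ = atan2(Δy, Δx) = atan2(24.19, 10.76) = 66.0199° be the start→goal bearing.
Normalize: d = |goal − start| / ρ = 26.475153/2.91 = 9.097991, α = (θ_start − ψ) mod 360° = 107.8801° = 1.882862 rad, β = (θ_goal − ψ) mod 360° = 331.6801° = 5.788909 rad.
Common terms: sin α = 0.951701, cos α = -0.307026, sin β = -0.474394, cos β = 0.880312, cos(α−β) = -0.721760, d² = 82.773432. Work in radians in the unit-radius frame; every candidate has L = ρ·(t + p + q).
LSL: p² = 2 + d² − 2cos(α−β) + 2d(sin α − sin β) = 112.166164; p = √p² = 10.590853; φ = atan2(cos β − cos α, d + sin α − sin β) = 0.112346 rad; t = (φ − α) mod 2π = 4.512669 rad, q = (β − φ) mod 2π = 5.676563 rad → L = 2.91·(4.512669 + 10.590853 + 5.676563) = 2.91·20.780085 = 60.470047 m
RSR: p² = 2 + d² − 2cos(α−β) + 2d(sin β − sin α) = 60.267741; p = √p² = 7.763230; φ = atan2(cos α − cos β, d − sin α + sin β) = -0.153546 rad; t = (α − φ) mod 2π = 2.036409 rad, q = (φ − β) mod 2π = 0.340730 rad → L = 2.91·(2.036409 + 7.763230 + 0.340730) = 2.91·10.140369 = 29.508472 m
LSR: p² = d² − 2 + 2cos(α−β) + 2d(sin α + sin β) = 88.014977; p = √p² = 9.381630; φ = atan2(−cos α − cos β, d + sin α + sin β) − atan2(−2, p) = 0.150238 rad; t = (φ − α) mod 2π = 4.550561 rad, q = (φ − β) mod 2π = 0.644514 rad → L = 2.91·(4.550561 + 9.381630 + 0.644514) = 2.91·14.576705 = 42.418213 m
RSL: p² = d² − 2 + 2cos(α−β) − 2d(sin α + sin β) = 70.644846; p = √p² = 8.405049; φ = atan2(cos α + cos β, d − sin α − sin β) − atan2(2, p) = -0.167204 rad; t = (α − φ) mod 2π = 2.050067 rad, q = (β − φ) mod 2π = 5.956114 rad → L = 2.91·(2.050067 + 8.405049 + 5.956114) = 2.91·16.411229 = 47.756677 m
RLR: c = (6 − d² + 2cos(α−β) + 2d(sin α − sin β))/8 = -6.533468, |c| > 1 → infeasible
LRL: c = (6 − d² + 2cos(α−β) − 2d(sin α − sin β))/8 = -13.020770, |c| > 1 → infeasible
Shortest: RSR with L = 29.508472 m ≈ 29.5085 m

29.5085 m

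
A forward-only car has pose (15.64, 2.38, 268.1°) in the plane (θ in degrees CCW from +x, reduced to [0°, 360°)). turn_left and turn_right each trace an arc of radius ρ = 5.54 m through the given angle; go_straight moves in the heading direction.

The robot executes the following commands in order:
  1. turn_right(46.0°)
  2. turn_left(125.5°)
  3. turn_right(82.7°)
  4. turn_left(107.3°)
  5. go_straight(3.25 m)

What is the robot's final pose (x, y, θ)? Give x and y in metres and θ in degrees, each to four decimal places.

set_pose: (x, y, θ) = (15.6400, 2.3800, 268.1000°), ρ = 5.54
turn_right(46.0°): centre at ρ to the right, rotate −46.0° → (13.8172, -1.5469, 222.1000°)
turn_left(125.5°): centre at ρ to the left, rotate +125.5° → (16.3417, -11.0682, 347.6000°)
turn_right(82.7°): centre at ρ to the right, rotate −82.7° → (20.6702, -16.9714, 264.9000°)
turn_left(107.3°): centre at ρ to the left, rotate +107.3° → (27.3590, -22.8788, 372.2000° ≡ 12.2000°)
go_straight(3.25): x += 3.25·cos θ, y += 3.25·sin θ → (30.5356, -22.1920, 12.2000°)

(30.5356, -22.1920, 12.2000°)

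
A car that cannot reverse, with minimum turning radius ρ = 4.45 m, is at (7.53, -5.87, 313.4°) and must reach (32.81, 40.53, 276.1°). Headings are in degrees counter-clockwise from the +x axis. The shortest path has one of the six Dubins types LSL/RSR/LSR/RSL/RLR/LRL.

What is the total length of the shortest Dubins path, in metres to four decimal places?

67.8519 m

Let ψ = atan2(Δy, Δx) = atan2(46.40, 25.28) = 61.4172° be the start→goal bearing.
Normalize: d = |goal − start| / ρ = 52.839743/4.45 = 11.874099, α = (θ_start − ψ) mod 360° = 251.9828° = 4.397929 rad, β = (θ_goal − ψ) mod 360° = 214.6828° = 3.746921 rad.
Common terms: sin α = -0.950964, cos α = -0.309303, sin β = -0.569032, cos β = -0.822315, cos(α−β) = 0.795473, d² = 140.994238. Work in radians in the unit-radius frame; every candidate has L = ρ·(t + p + q).
LSL: p² = 2 + d² − 2cos(α−β) + 2d(sin α − sin β) = 132.333110; p = √p² = 11.503613; φ = atan2(cos β − cos α, d + sin α − sin β) = -0.044611 rad; t = (φ − α) mod 2π = 1.840646 rad, q = (β − φ) mod 2π = 3.791532 rad → L = 4.45·(1.840646 + 11.503613 + 3.791532) = 4.45·17.135790 = 76.254267 m
RSR: p² = 2 + d² − 2cos(α−β) + 2d(sin β − sin α) = 150.473472; p = √p² = 12.266763; φ = atan2(cos α − cos β, d − sin α + sin β) = 0.041834 rad; t = (α − φ) mod 2π = 4.356095 rad, q = (φ − β) mod 2π = 2.578098 rad → L = 4.45·(4.356095 + 12.266763 + 2.578098) = 4.45·19.200956 = 85.444254 m
LSR: p² = d² − 2 + 2cos(α−β) + 2d(sin α + sin β) = 104.488024; p = √p² = 10.221938; φ = atan2(−cos α − cos β, d + sin α + sin β) − atan2(−2, p) = 0.302076 rad; t = (φ − α) mod 2π = 2.187333 rad, q = (φ − β) mod 2π = 2.838341 rad → L = 4.45·(2.187333 + 10.221938 + 2.838341) = 4.45·15.247612 = 67.851872 m
RSL: p² = d² − 2 + 2cos(α−β) − 2d(sin α + sin β) = 176.682347; p = √p² = 13.292191; φ = atan2(cos α + cos β, d − sin α − sin β) − atan2(2, p) = -0.233630 rad; t = (α − φ) mod 2π = 4.631559 rad, q = (β − φ) mod 2π = 3.980551 rad → L = 4.45·(4.631559 + 13.292191 + 3.980551) = 4.45·21.904302 = 97.474142 m
RLR: c = (6 − d² + 2cos(α−β) + 2d(sin α − sin β))/8 = -17.809184, |c| > 1 → infeasible
LRL: c = (6 − d² + 2cos(α−β) − 2d(sin α − sin β))/8 = -15.541639, |c| > 1 → infeasible
Shortest: LSR with L = 67.851872 m ≈ 67.8519 m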